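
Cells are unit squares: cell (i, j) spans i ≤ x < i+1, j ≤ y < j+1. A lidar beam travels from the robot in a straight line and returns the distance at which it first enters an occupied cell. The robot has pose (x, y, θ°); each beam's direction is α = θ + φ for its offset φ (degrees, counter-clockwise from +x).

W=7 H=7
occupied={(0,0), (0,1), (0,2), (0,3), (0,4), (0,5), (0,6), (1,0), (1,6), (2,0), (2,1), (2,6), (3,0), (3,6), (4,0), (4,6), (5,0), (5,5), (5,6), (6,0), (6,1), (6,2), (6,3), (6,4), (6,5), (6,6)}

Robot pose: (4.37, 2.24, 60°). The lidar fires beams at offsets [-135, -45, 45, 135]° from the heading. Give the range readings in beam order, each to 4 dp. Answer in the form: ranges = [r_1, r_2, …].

beam 1: φ=-135°, α=285°
  direction (0.2588, -0.9659); cell (4,2); t to first gridline: x 2.4341, y 0.2485 (then +3.8637 / +1.0353)
    (4,1) via y @ 0.2485
    (4,0) via y @ 1.2837  # hit
  → r_1 = 1.2837
beam 2: φ=-45°, α=15°
  direction (0.9659, 0.2588); cell (4,2); t to first gridline: x 0.6522, y 2.9364 (then +1.0353 / +3.8637)
    (5,2) via x @ 0.6522
    (6,2) via x @ 1.6875  # hit
  → r_2 = 1.6875
beam 3: φ=45°, α=105°
  direction (-0.2588, 0.9659); cell (4,2); t to first gridline: x 1.4296, y 0.7868 (then +3.8637 / +1.0353)
    (4,3) via y @ 0.7868
    (3,3) via x @ 1.4296
    (3,4) via y @ 1.8221
    (3,5) via y @ 2.8574
    (3,6) via y @ 3.8926  # hit
  → r_3 = 3.8926
beam 4: φ=135°, α=195°
  direction (-0.9659, -0.2588); cell (4,2); t to first gridline: x 0.3831, y 0.9273 (then +1.0353 / +3.8637)
    (3,2) via x @ 0.3831
    (3,1) via y @ 0.9273
    (2,1) via x @ 1.4183  # hit
  → r_4 = 1.4183

ranges = [1.2837, 1.6875, 3.8926, 1.4183]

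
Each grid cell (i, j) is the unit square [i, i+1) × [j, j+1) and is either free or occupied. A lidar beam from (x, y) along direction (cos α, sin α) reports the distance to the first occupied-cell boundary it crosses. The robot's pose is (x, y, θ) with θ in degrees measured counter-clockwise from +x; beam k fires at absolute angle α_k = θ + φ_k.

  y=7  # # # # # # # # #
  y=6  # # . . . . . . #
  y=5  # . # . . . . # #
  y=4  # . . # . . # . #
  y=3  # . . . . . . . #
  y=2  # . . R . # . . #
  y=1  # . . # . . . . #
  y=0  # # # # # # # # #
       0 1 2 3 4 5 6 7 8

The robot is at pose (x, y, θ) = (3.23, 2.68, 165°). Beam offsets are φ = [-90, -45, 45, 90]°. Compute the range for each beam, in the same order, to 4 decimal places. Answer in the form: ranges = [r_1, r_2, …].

ranges = [1.3666, 3.8336, 2.5750, 0.7040]

beam 1: φ=-90°, α=75°
  cosα=0.2588 sinα=0.9659 | (3,2) | tMaxX 2.9751 tMaxY 0.3313 | tΔX 3.8637 tΔY 1.0353
    t=0.3313 [y] (3,3)
    t=1.3666 [y] (3,4) — stop
  → r_1 = 1.3666
beam 2: φ=-45°, α=120°
  cosα=-0.5000 sinα=0.8660 | (3,2) | tMaxX 0.4600 tMaxY 0.3695 | tΔX 2.0000 tΔY 1.1547
    t=0.3695 [y] (3,3)
    t=0.4600 [x] (2,3)
    t=1.5242 [y] (2,4)
    t=2.4600 [x] (1,4)
    t=2.6789 [y] (1,5)
    t=3.8336 [y] (1,6) — stop
  → r_2 = 3.8336
beam 3: φ=45°, α=210°
  cosα=-0.8660 sinα=-0.5000 | (3,2) | tMaxX 0.2656 tMaxY 1.3600 | tΔX 1.1547 tΔY 2.0000
    t=0.2656 [x] (2,2)
    t=1.3600 [y] (2,1)
    t=1.4203 [x] (1,1)
    t=2.5750 [x] (0,1) — stop
  → r_3 = 2.5750
beam 4: φ=90°, α=255°
  cosα=-0.2588 sinα=-0.9659 | (3,2) | tMaxX 0.8887 tMaxY 0.7040 | tΔX 3.8637 tΔY 1.0353
    t=0.7040 [y] (3,1) — stop
  → r_4 = 0.7040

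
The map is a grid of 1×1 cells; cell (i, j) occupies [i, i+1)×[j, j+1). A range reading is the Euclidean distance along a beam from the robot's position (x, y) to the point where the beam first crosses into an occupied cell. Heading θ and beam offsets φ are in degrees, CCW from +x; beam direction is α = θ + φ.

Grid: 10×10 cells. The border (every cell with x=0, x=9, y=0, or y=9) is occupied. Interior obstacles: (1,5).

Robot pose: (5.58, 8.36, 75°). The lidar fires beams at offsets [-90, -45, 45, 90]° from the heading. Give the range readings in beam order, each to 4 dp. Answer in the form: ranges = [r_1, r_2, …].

ranges = [3.5406, 1.2800, 0.7390, 2.4728]

beam 1: φ=-90°, α=345°
  cosα=0.9659 sinα=-0.2588 | (5,8) | tMaxX 0.4348 tMaxY 1.3909 | tΔX 1.0353 tΔY 3.8637
    t=0.4348 [x] (6,8)
    t=1.3909 [y] (6,7)
    t=1.4701 [x] (7,7)
    t=2.5054 [x] (8,7)
    t=3.5406 [x] (9,7) — stop
  → r_1 = 3.5406
beam 2: φ=-45°, α=30°
  cosα=0.8660 sinα=0.5000 | (5,8) | tMaxX 0.4850 tMaxY 1.2800 | tΔX 1.1547 tΔY 2.0000
    t=0.4850 [x] (6,8)
    t=1.2800 [y] (6,9) — stop
  → r_2 = 1.2800
beam 3: φ=45°, α=120°
  cosα=-0.5000 sinα=0.8660 | (5,8) | tMaxX 1.1600 tMaxY 0.7390 | tΔX 2.0000 tΔY 1.1547
    t=0.7390 [y] (5,9) — stop
  → r_3 = 0.7390
beam 4: φ=90°, α=165°
  cosα=-0.9659 sinα=0.2588 | (5,8) | tMaxX 0.6005 tMaxY 2.4728 | tΔX 1.0353 tΔY 3.8637
    t=0.6005 [x] (4,8)
    t=1.6357 [x] (3,8)
    t=2.4728 [y] (3,9) — stop
  → r_4 = 2.4728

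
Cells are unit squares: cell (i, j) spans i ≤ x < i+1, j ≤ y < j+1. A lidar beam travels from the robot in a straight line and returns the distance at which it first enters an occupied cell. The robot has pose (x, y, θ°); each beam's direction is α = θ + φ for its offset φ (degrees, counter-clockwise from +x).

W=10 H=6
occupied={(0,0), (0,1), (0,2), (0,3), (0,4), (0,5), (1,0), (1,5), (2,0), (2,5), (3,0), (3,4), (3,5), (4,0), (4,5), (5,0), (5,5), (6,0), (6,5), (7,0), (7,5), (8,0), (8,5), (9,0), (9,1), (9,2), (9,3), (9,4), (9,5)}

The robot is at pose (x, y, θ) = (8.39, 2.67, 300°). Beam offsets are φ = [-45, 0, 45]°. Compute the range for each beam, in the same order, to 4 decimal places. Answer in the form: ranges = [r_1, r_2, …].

beam 1: φ=-45°, α=255°
  cosα=-0.2588 sinα=-0.9659 | (8,2) | tMaxX 1.5068 tMaxY 0.6936 | tΔX 3.8637 tΔY 1.0353
    t=0.6936 [y] (8,1)
    t=1.5068 [x] (7,1)
    t=1.7289 [y] (7,0) — stop
  → r_1 = 1.7289
beam 2: φ=0°, α=300°
  cosα=0.5000 sinα=-0.8660 | (8,2) | tMaxX 1.2200 tMaxY 0.7736 | tΔX 2.0000 tΔY 1.1547
    t=0.7736 [y] (8,1)
    t=1.2200 [x] (9,1) — stop
  → r_2 = 1.2200
beam 3: φ=45°, α=345°
  cosα=0.9659 sinα=-0.2588 | (8,2) | tMaxX 0.6315 tMaxY 2.5887 | tΔX 1.0353 tΔY 3.8637
    t=0.6315 [x] (9,2) — stop
  → r_3 = 0.6315

ranges = [1.7289, 1.2200, 0.6315]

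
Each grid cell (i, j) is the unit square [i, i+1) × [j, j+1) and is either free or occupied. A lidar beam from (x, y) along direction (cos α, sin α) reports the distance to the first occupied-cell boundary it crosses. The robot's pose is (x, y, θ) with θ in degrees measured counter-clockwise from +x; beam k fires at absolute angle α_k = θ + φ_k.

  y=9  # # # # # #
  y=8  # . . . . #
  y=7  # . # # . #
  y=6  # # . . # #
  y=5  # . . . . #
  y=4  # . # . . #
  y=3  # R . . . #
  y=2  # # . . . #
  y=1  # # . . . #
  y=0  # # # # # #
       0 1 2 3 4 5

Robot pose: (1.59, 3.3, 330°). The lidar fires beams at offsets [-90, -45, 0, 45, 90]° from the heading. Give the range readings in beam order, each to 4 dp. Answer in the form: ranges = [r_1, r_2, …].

ranges = [0.3464, 0.3106, 3.9375, 3.5303, 0.8200]

beam 1: φ=-90°, α=240°
  direction (-0.5000, -0.8660); cell (1,3); t to first gridline: x 1.1800, y 0.3464 (then +2.0000 / +1.1547)
    (1,2) via y @ 0.3464  # hit
  → r_1 = 0.3464
beam 2: φ=-45°, α=285°
  direction (0.2588, -0.9659); cell (1,3); t to first gridline: x 1.5841, y 0.3106 (then +3.8637 / +1.0353)
    (1,2) via y @ 0.3106  # hit
  → r_2 = 0.3106
beam 3: φ=0°, α=330°
  direction (0.8660, -0.5000); cell (1,3); t to first gridline: x 0.4734, y 0.6000 (then +1.1547 / +2.0000)
    (2,3) via x @ 0.4734
    (2,2) via y @ 0.6000
    (3,2) via x @ 1.6281
    (3,1) via y @ 2.6000
    (4,1) via x @ 2.7828
    (5,1) via x @ 3.9375  # hit
  → r_3 = 3.9375
beam 4: φ=45°, α=15°
  direction (0.9659, 0.2588); cell (1,3); t to first gridline: x 0.4245, y 2.7046 (then +1.0353 / +3.8637)
    (2,3) via x @ 0.4245
    (3,3) via x @ 1.4597
    (4,3) via x @ 2.4950
    (4,4) via y @ 2.7046
    (5,4) via x @ 3.5303  # hit
  → r_4 = 3.5303
beam 5: φ=90°, α=60°
  direction (0.5000, 0.8660); cell (1,3); t to first gridline: x 0.8200, y 0.8083 (then +2.0000 / +1.1547)
    (1,4) via y @ 0.8083
    (2,4) via x @ 0.8200  # hit
  → r_5 = 0.8200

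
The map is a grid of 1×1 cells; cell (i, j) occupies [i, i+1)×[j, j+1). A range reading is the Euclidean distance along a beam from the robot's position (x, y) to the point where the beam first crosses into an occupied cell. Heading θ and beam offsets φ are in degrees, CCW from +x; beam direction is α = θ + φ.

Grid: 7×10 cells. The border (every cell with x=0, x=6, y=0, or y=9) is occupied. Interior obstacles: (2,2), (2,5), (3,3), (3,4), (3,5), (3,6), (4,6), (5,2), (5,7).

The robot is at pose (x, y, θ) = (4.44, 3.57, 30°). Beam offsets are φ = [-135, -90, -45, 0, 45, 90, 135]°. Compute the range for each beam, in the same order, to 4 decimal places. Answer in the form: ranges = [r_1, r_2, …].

ranges = [2.6607, 1.1200, 1.6150, 1.8013, 3.5510, 0.8800, 0.4555]

beam 1: φ=-135°, α=255°
  d=(-0.2588,-0.9659)  start (4,3)  tX=1.7000 tY=0.5901  stride 1/|dx|=3.8637 1/|dy|=1.0353
    cross y-line → (4,2), t=0.5901
    cross y-line → (4,1), t=1.6254
    cross x-line → (3,1), t=1.7000
    cross y-line → (3,0), t=2.6607 (wall)
  → r_1 = 2.6607
beam 2: φ=-90°, α=300°
  d=(0.5000,-0.8660)  start (4,3)  tX=1.1200 tY=0.6582  stride 1/|dx|=2.0000 1/|dy|=1.1547
    cross y-line → (4,2), t=0.6582
    cross x-line → (5,2), t=1.1200 (wall)
  → r_2 = 1.1200
beam 3: φ=-45°, α=345°
  d=(0.9659,-0.2588)  start (4,3)  tX=0.5798 tY=2.2023  stride 1/|dx|=1.0353 1/|dy|=3.8637
    cross x-line → (5,3), t=0.5798
    cross x-line → (6,3), t=1.6150 (wall)
  → r_3 = 1.6150
beam 4: φ=0°, α=30°
  d=(0.8660,0.5000)  start (4,3)  tX=0.6466 tY=0.8600  stride 1/|dx|=1.1547 1/|dy|=2.0000
    cross x-line → (5,3), t=0.6466
    cross y-line → (5,4), t=0.8600
    cross x-line → (6,4), t=1.8013 (wall)
  → r_4 = 1.8013
beam 5: φ=45°, α=75°
  d=(0.2588,0.9659)  start (4,3)  tX=2.1637 tY=0.4452  stride 1/|dx|=3.8637 1/|dy|=1.0353
    cross y-line → (4,4), t=0.4452
    cross y-line → (4,5), t=1.4804
    cross x-line → (5,5), t=2.1637
    cross y-line → (5,6), t=2.5157
    cross y-line → (5,7), t=3.5510 (wall)
  → r_5 = 3.5510
beam 6: φ=90°, α=120°
  d=(-0.5000,0.8660)  start (4,3)  tX=0.8800 tY=0.4965  stride 1/|dx|=2.0000 1/|dy|=1.1547
    cross y-line → (4,4), t=0.4965
    cross x-line → (3,4), t=0.8800 (wall)
  → r_6 = 0.8800
beam 7: φ=135°, α=165°
  d=(-0.9659,0.2588)  start (4,3)  tX=0.4555 tY=1.6614  stride 1/|dx|=1.0353 1/|dy|=3.8637
    cross x-line → (3,3), t=0.4555 (wall)
  → r_7 = 0.4555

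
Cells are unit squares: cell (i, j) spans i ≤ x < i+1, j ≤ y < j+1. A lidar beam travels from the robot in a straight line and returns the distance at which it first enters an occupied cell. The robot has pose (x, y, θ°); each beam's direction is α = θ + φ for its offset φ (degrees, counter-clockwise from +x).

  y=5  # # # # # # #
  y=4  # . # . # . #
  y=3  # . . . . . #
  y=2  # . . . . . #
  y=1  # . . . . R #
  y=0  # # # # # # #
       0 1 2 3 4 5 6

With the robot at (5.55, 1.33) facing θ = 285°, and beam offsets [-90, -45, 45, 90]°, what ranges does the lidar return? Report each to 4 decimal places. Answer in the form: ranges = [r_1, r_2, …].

ranges = [1.2750, 0.3811, 0.5196, 0.4659]

beam 1: φ=-90°, α=195°
  d=(-0.9659,-0.2588)  start (5,1)  tX=0.5694 tY=1.2750  stride 1/|dx|=1.0353 1/|dy|=3.8637
    cross x-line → (4,1), t=0.5694
    cross y-line → (4,0), t=1.2750 (wall)
  → r_1 = 1.2750
beam 2: φ=-45°, α=240°
  d=(-0.5000,-0.8660)  start (5,1)  tX=1.1000 tY=0.3811  stride 1/|dx|=2.0000 1/|dy|=1.1547
    cross y-line → (5,0), t=0.3811 (wall)
  → r_2 = 0.3811
beam 3: φ=45°, α=330°
  d=(0.8660,-0.5000)  start (5,1)  tX=0.5196 tY=0.6600  stride 1/|dx|=1.1547 1/|dy|=2.0000
    cross x-line → (6,1), t=0.5196 (wall)
  → r_3 = 0.5196
beam 4: φ=90°, α=15°
  d=(0.9659,0.2588)  start (5,1)  tX=0.4659 tY=2.5887  stride 1/|dx|=1.0353 1/|dy|=3.8637
    cross x-line → (6,1), t=0.4659 (wall)
  → r_4 = 0.4659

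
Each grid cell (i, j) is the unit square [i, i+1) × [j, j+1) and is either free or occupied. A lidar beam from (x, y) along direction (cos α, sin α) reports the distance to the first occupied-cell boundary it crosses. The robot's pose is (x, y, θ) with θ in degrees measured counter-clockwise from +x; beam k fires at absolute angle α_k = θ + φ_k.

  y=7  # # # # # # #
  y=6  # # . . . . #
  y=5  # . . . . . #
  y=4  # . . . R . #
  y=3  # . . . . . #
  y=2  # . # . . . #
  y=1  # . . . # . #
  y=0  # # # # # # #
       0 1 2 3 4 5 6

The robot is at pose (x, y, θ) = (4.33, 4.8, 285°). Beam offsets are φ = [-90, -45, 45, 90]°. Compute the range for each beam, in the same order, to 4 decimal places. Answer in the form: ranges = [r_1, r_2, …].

ranges = [3.4475, 2.6600, 1.9283, 1.7289]

beam 1: φ=-90°, α=195°
  d=(-0.9659,-0.2588)  start (4,4)  tX=0.3416 tY=3.0910  stride 1/|dx|=1.0353 1/|dy|=3.8637
    cross x-line → (3,4), t=0.3416
    cross x-line → (2,4), t=1.3769
    cross x-line → (1,4), t=2.4122
    cross y-line → (1,3), t=3.0910
    cross x-line → (0,3), t=3.4475 (wall)
  → r_1 = 3.4475
beam 2: φ=-45°, α=240°
  d=(-0.5000,-0.8660)  start (4,4)  tX=0.6600 tY=0.9238  stride 1/|dx|=2.0000 1/|dy|=1.1547
    cross x-line → (3,4), t=0.6600
    cross y-line → (3,3), t=0.9238
    cross y-line → (3,2), t=2.0785
    cross x-line → (2,2), t=2.6600 (wall)
  → r_2 = 2.6600
beam 3: φ=45°, α=330°
  d=(0.8660,-0.5000)  start (4,4)  tX=0.7736 tY=1.6000  stride 1/|dx|=1.1547 1/|dy|=2.0000
    cross x-line → (5,4), t=0.7736
    cross y-line → (5,3), t=1.6000
    cross x-line → (6,3), t=1.9283 (wall)
  → r_3 = 1.9283
beam 4: φ=90°, α=15°
  d=(0.9659,0.2588)  start (4,4)  tX=0.6936 tY=0.7727  stride 1/|dx|=1.0353 1/|dy|=3.8637
    cross x-line → (5,4), t=0.6936
    cross y-line → (5,5), t=0.7727
    cross x-line → (6,5), t=1.7289 (wall)
  → r_4 = 1.7289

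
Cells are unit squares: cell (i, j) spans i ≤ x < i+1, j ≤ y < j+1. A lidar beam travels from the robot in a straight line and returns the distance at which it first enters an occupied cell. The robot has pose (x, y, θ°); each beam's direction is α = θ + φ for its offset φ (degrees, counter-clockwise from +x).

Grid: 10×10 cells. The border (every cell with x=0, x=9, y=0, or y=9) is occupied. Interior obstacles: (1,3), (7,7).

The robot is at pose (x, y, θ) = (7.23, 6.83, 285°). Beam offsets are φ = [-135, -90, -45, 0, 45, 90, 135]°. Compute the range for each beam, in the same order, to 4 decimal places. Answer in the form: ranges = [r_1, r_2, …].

ranges = [4.3400, 6.4498, 6.7319, 6.0357, 2.0438, 0.6568, 0.1963]

beam 1: φ=-135°, α=150°
  d=(-0.8660,0.5000)  start (7,6)  tX=0.2656 tY=0.3400  stride 1/|dx|=1.1547 1/|dy|=2.0000
    cross x-line → (6,6), t=0.2656
    cross y-line → (6,7), t=0.3400
    cross x-line → (5,7), t=1.4203
    cross y-line → (5,8), t=2.3400
    cross x-line → (4,8), t=2.5750
    cross x-line → (3,8), t=3.7297
    cross y-line → (3,9), t=4.3400 (wall)
  → r_1 = 4.3400
beam 2: φ=-90°, α=195°
  d=(-0.9659,-0.2588)  start (7,6)  tX=0.2381 tY=3.2069  stride 1/|dx|=1.0353 1/|dy|=3.8637
    cross x-line → (6,6), t=0.2381
    cross x-line → (5,6), t=1.2734
    cross x-line → (4,6), t=2.3087
    cross y-line → (4,5), t=3.2069
    cross x-line → (3,5), t=3.3439
    cross x-line → (2,5), t=4.3792
    cross x-line → (1,5), t=5.4145
    cross x-line → (0,5), t=6.4498 (wall)
  → r_2 = 6.4498
beam 3: φ=-45°, α=240°
  d=(-0.5000,-0.8660)  start (7,6)  tX=0.4600 tY=0.9584  stride 1/|dx|=2.0000 1/|dy|=1.1547
    cross x-line → (6,6), t=0.4600
    cross y-line → (6,5), t=0.9584
    cross y-line → (6,4), t=2.1131
    cross x-line → (5,4), t=2.4600
    cross y-line → (5,3), t=3.2678
    cross y-line → (5,2), t=4.4225
    cross x-line → (4,2), t=4.4600
    cross y-line → (4,1), t=5.5772
    cross x-line → (3,1), t=6.4600
    cross y-line → (3,0), t=6.7319 (wall)
  → r_3 = 6.7319
beam 4: φ=0°, α=285°
  d=(0.2588,-0.9659)  start (7,6)  tX=2.9751 tY=0.8593  stride 1/|dx|=3.8637 1/|dy|=1.0353
    cross y-line → (7,5), t=0.8593
    cross y-line → (7,4), t=1.8946
    cross y-line → (7,3), t=2.9298
    cross x-line → (8,3), t=2.9751
    cross y-line → (8,2), t=3.9651
    cross y-line → (8,1), t=5.0004
    cross y-line → (8,0), t=6.0357 (wall)
  → r_4 = 6.0357
beam 5: φ=45°, α=330°
  d=(0.8660,-0.5000)  start (7,6)  tX=0.8891 tY=1.6600  stride 1/|dx|=1.1547 1/|dy|=2.0000
    cross x-line → (8,6), t=0.8891
    cross y-line → (8,5), t=1.6600
    cross x-line → (9,5), t=2.0438 (wall)
  → r_5 = 2.0438
beam 6: φ=90°, α=15°
  d=(0.9659,0.2588)  start (7,6)  tX=0.7972 tY=0.6568  stride 1/|dx|=1.0353 1/|dy|=3.8637
    cross y-line → (7,7), t=0.6568 (wall)
  → r_6 = 0.6568
beam 7: φ=135°, α=60°
  d=(0.5000,0.8660)  start (7,6)  tX=1.5400 tY=0.1963  stride 1/|dx|=2.0000 1/|dy|=1.1547
    cross y-line → (7,7), t=0.1963 (wall)
  → r_7 = 0.1963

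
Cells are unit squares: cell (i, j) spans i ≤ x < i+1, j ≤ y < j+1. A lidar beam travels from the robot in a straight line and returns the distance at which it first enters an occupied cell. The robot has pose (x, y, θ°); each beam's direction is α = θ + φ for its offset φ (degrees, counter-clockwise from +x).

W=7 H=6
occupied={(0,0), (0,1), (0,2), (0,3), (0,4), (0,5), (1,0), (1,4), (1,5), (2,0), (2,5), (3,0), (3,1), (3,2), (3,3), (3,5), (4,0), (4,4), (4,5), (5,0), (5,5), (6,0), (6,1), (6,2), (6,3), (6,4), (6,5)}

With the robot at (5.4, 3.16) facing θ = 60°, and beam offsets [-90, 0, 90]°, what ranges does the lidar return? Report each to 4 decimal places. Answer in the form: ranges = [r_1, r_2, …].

ranges = [0.6928, 1.2000, 1.6166]

beam 1: φ=-90°, α=330°
  d=(0.8660,-0.5000)  start (5,3)  tX=0.6928 tY=0.3200  stride 1/|dx|=1.1547 1/|dy|=2.0000
    cross y-line → (5,2), t=0.3200
    cross x-line → (6,2), t=0.6928 (wall)
  → r_1 = 0.6928
beam 2: φ=0°, α=60°
  d=(0.5000,0.8660)  start (5,3)  tX=1.2000 tY=0.9699  stride 1/|dx|=2.0000 1/|dy|=1.1547
    cross y-line → (5,4), t=0.9699
    cross x-line → (6,4), t=1.2000 (wall)
  → r_2 = 1.2000
beam 3: φ=90°, α=150°
  d=(-0.8660,0.5000)  start (5,3)  tX=0.4619 tY=1.6800  stride 1/|dx|=1.1547 1/|dy|=2.0000
    cross x-line → (4,3), t=0.4619
    cross x-line → (3,3), t=1.6166 (wall)
  → r_3 = 1.6166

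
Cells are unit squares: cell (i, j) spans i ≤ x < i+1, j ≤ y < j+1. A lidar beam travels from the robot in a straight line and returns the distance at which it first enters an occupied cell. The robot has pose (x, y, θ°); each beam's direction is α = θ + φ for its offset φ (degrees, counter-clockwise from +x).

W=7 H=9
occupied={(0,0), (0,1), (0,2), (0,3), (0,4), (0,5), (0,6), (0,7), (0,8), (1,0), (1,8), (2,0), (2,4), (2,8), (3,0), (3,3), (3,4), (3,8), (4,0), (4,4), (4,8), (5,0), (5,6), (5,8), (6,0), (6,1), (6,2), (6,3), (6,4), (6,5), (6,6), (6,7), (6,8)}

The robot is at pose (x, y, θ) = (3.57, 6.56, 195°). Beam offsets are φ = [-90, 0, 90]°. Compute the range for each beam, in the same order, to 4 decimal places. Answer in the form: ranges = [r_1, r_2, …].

ranges = [1.4908, 2.6607, 1.6150]

beam 1: φ=-90°, α=105°
  dir = (cos 105°, sin 105°) = (-0.2588, 0.9659); from cell (3,6)
  next x-line at t=2.2023, next y-line at t=0.4555; Δt_x=3.8637, Δt_y=1.0353
    y: enter (3,7) at t=0.4555
    y: enter (3,8) at t=1.4908 ← occupied
  → r_1 = 1.4908
beam 2: φ=0°, α=195°
  dir = (cos 195°, sin 195°) = (-0.9659, -0.2588); from cell (3,6)
  next x-line at t=0.5901, next y-line at t=2.1637; Δt_x=1.0353, Δt_y=3.8637
    x: enter (2,6) at t=0.5901
    x: enter (1,6) at t=1.6254
    y: enter (1,5) at t=2.1637
    x: enter (0,5) at t=2.6607 ← occupied
  → r_2 = 2.6607
beam 3: φ=90°, α=285°
  dir = (cos 285°, sin 285°) = (0.2588, -0.9659); from cell (3,6)
  next x-line at t=1.6614, next y-line at t=0.5798; Δt_x=3.8637, Δt_y=1.0353
    y: enter (3,5) at t=0.5798
    y: enter (3,4) at t=1.6150 ← occupied
  → r_3 = 1.6150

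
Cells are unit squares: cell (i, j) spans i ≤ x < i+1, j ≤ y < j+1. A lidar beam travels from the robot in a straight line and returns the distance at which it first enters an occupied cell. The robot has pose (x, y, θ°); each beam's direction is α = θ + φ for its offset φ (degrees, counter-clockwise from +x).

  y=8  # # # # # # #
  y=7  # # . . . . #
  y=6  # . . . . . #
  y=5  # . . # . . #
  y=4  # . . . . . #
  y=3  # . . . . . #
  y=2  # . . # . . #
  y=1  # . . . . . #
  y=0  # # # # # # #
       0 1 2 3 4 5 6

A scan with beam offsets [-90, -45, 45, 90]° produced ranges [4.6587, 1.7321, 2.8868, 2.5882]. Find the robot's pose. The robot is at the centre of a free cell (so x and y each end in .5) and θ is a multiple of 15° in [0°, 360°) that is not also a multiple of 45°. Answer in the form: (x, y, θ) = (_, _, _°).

The pose lattice has 32·16 = 512 candidates. Test each by forward raycasting.
  (5.5, 1.5, 210°): beam 1 = 4.0415 ≠ 4.6587 ✗
  (2.5, 1.5, 345°): beam 1 = 0.5176 ≠ 4.6587 ✗
  (2.5, 1.5, 240°): beam 1 = 1.7321 ≠ 4.6587 ✗
  (4.5, 6.5, 300°): beam 1 = 1.0000 ≠ 4.6587 ✗
  …
  (4.5, 5.5, 15°): r_1=4.6587, r_2=1.7321, r_3=2.8868, r_4=2.5882 — all match ✓
Unique over the lattice → pose = (4.5, 5.5, 15°).

(x, y, θ) = (4.5, 5.5, 15°)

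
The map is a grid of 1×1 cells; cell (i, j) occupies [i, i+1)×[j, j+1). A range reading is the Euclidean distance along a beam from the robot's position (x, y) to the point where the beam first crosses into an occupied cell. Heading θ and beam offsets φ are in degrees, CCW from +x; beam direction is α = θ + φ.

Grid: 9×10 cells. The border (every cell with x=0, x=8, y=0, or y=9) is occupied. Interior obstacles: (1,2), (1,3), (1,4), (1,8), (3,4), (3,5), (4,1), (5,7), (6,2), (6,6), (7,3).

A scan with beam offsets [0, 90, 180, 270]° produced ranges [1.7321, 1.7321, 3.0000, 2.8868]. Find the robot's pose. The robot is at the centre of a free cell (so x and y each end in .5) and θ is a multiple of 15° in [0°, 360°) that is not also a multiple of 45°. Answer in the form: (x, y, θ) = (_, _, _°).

(x, y, θ) = (3.5, 7.5, 60°)

Enumerate (i+0.5, j+0.5, θ) over the 45 free cells and 16 admissible headings. For each, cast all 4 beams and compare to the given ranges.
  (3.5, 1.5, 210°): beam 1 = 1.0000 ≠ 1.7321 ✗
  (7.5, 4.5, 300°): beam 1 = 0.5774 ≠ 1.7321 ✗
  (7.5, 2.5, 300°): beam 1 = 1.0000 ≠ 1.7321 ✗
  (3.5, 8.5, 30°): beam 1 = 1.0000 ≠ 1.7321 ✗
  …
  (3.5, 7.5, 60°): r_1=1.7321, r_2=1.7321, r_3=3.0000, r_4=2.8868 — all match ✓
No second candidate reproduces the full scan.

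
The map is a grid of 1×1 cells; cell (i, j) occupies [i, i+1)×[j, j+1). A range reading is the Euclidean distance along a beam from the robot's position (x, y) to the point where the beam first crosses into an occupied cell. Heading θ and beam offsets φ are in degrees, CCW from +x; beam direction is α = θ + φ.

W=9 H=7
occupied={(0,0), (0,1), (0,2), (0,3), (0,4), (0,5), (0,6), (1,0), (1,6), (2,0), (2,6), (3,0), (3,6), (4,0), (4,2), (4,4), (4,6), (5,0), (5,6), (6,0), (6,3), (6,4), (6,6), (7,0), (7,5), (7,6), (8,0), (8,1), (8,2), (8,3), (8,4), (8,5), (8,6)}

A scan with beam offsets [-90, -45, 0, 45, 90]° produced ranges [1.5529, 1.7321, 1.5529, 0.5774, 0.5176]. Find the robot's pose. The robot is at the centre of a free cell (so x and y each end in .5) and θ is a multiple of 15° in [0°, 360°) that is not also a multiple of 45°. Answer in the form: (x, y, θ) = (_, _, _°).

(x, y, θ) = (6.5, 2.5, 15°)

The pose lattice has 30·16 = 480 candidates. Test each by forward raycasting.
  (3.5, 2.5, 255°): beam 1 = 2.5882 ≠ 1.5529 ✗
  (6.5, 2.5, 75°): beam 3 = 0.5176 ≠ 1.5529 ✗
  (4.5, 3.5, 60°): beam 1 = 4.0415 ≠ 1.5529 ✗
  (7.5, 2.5, 330°): beam 1 = 1.7321 ≠ 1.5529 ✗
  …
  (6.5, 2.5, 15°): r_1=1.5529, r_2=1.7321, r_3=1.5529, r_4=0.5774, r_5=0.5176 — all match ✓
Unique over the lattice → pose = (6.5, 2.5, 15°).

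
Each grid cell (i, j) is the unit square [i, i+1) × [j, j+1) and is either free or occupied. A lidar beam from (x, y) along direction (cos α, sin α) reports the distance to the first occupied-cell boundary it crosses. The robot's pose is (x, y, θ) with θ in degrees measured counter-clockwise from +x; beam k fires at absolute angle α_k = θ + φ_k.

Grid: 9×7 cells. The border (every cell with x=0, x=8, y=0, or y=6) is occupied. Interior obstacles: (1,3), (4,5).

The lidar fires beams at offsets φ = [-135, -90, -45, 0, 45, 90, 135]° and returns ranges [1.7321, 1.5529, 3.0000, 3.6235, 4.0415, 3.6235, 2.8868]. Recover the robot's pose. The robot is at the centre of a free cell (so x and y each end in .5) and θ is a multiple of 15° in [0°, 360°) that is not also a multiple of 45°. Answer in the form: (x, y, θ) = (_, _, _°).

Enumerate (i+0.5, j+0.5, θ) over the 33 free cells and 16 admissible headings. For each, cast all 7 beams and compare to the given ranges.
  (5.5, 4.5, 165°): beam 1 = 2.8868 ≠ 1.7321 ✗
  (3.5, 3.5, 15°): beam 1 = 2.8868 ≠ 1.7321 ✗
  (5.5, 4.5, 150°): beam 1 = 2.5882 ≠ 1.7321 ✗
  …
  (4.5, 2.5, 15°): r_1=1.7321, r_2=1.5529, r_3=3.0000, r_4=3.6235, r_5=4.0415, r_6=3.6235, r_7=2.8868 — all match ✓
Unique over the lattice → pose = (4.5, 2.5, 15°).

(x, y, θ) = (4.5, 2.5, 15°)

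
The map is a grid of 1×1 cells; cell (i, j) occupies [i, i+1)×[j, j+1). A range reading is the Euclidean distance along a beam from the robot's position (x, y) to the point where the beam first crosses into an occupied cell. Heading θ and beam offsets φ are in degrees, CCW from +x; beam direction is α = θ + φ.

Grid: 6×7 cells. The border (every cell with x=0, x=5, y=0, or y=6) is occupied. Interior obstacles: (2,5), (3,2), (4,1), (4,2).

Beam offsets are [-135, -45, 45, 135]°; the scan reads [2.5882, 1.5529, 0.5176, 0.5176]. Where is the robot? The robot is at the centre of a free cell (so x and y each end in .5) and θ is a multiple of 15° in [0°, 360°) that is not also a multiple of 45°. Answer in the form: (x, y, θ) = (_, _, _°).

(x, y, θ) = (3.5, 5.5, 60°)

Enumerate (i+0.5, j+0.5, θ) over the 16 free cells and 16 admissible headings. For each, cast all 4 beams and compare to the given ranges.
  (4.5, 5.5, 60°): beam 1 = 1.9319 ≠ 2.5882 ✗
  (1.5, 5.5, 285°): beam 1 = 0.5774 ≠ 2.5882 ✗
  (2.5, 4.5, 105°): beam 1 = 2.8868 ≠ 2.5882 ✗
  …
  (3.5, 5.5, 60°): r_1=2.5882, r_2=1.5529, r_3=0.5176, r_4=0.5176 — all match ✓
Only this pose fits every beam.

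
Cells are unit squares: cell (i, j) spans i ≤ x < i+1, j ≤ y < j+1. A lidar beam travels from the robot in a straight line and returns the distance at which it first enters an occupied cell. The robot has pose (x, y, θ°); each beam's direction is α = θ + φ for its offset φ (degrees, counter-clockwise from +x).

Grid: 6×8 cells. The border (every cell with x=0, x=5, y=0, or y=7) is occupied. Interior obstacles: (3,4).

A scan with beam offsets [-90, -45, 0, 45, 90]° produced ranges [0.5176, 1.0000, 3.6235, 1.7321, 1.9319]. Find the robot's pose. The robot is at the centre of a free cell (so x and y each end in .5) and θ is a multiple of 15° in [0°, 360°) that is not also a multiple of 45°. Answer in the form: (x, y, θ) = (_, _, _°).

(x, y, θ) = (4.5, 6.5, 195°)

The pose lattice has 23·16 = 368 candidates. Test each by forward raycasting.
  (4.5, 1.5, 120°): beam 1 = 0.5774 ≠ 0.5176 ✗
  (3.5, 1.5, 210°): beam 1 = 5.0000 ≠ 0.5176 ✗
  (2.5, 6.5, 105°): beam 1 = 1.9319 ≠ 0.5176 ✗
  (3.5, 1.5, 75°): beam 1 = 1.5529 ≠ 0.5176 ✗
  (1.5, 2.5, 210°): beam 1 = 1.0000 ≠ 0.5176 ✗
  …
  (4.5, 6.5, 195°): r_1=0.5176, r_2=1.0000, r_3=3.6235, r_4=1.7321, r_5=1.9319 — all match ✓
No second candidate reproduces the full scan.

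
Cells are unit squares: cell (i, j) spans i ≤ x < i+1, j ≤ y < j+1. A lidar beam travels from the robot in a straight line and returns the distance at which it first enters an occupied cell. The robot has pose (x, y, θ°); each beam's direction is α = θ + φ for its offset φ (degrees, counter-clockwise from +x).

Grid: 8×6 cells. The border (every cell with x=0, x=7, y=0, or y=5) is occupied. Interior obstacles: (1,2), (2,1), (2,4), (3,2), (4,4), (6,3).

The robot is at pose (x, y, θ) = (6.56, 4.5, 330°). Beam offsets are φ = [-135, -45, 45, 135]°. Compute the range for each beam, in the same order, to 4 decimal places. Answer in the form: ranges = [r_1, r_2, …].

ranges = [1.6150, 0.5176, 0.4555, 0.5176]

beam 1: φ=-135°, α=195°
  direction (-0.9659, -0.2588); cell (6,4); t to first gridline: x 0.5798, y 1.9319 (then +1.0353 / +3.8637)
    (5,4) via x @ 0.5798
    (4,4) via x @ 1.6150  # hit
  → r_1 = 1.6150
beam 2: φ=-45°, α=285°
  direction (0.2588, -0.9659); cell (6,4); t to first gridline: x 1.7000, y 0.5176 (then +3.8637 / +1.0353)
    (6,3) via y @ 0.5176  # hit
  → r_2 = 0.5176
beam 3: φ=45°, α=15°
  direction (0.9659, 0.2588); cell (6,4); t to first gridline: x 0.4555, y 1.9319 (then +1.0353 / +3.8637)
    (7,4) via x @ 0.4555  # hit
  → r_3 = 0.4555
beam 4: φ=135°, α=105°
  direction (-0.2588, 0.9659); cell (6,4); t to first gridline: x 2.1637, y 0.5176 (then +3.8637 / +1.0353)
    (6,5) via y @ 0.5176  # hit
  → r_4 = 0.5176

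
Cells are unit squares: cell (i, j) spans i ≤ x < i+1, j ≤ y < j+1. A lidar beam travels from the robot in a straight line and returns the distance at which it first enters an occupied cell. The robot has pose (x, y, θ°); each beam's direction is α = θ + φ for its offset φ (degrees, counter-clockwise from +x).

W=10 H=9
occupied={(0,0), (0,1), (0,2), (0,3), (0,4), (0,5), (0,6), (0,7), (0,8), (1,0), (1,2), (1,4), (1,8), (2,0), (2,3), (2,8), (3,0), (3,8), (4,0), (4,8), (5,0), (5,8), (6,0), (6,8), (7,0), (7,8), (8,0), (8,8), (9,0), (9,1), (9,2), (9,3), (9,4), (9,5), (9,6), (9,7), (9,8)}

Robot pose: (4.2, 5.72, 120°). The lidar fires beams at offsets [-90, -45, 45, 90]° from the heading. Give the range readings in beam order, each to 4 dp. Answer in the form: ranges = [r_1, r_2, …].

beam 1: φ=-90°, α=30°
  cosα=0.8660 sinα=0.5000 | (4,5) | tMaxX 0.9238 tMaxY 0.5600 | tΔX 1.1547 tΔY 2.0000
    t=0.5600 [y] (4,6)
    t=0.9238 [x] (5,6)
    t=2.0785 [x] (6,6)
    t=2.5600 [y] (6,7)
    t=3.2332 [x] (7,7)
    t=4.3879 [x] (8,7)
    t=4.5600 [y] (8,8) — stop
  → r_1 = 4.5600
beam 2: φ=-45°, α=75°
  cosα=0.2588 sinα=0.9659 | (4,5) | tMaxX 3.0910 tMaxY 0.2899 | tΔX 3.8637 tΔY 1.0353
    t=0.2899 [y] (4,6)
    t=1.3252 [y] (4,7)
    t=2.3604 [y] (4,8) — stop
  → r_2 = 2.3604
beam 3: φ=45°, α=165°
  cosα=-0.9659 sinα=0.2588 | (4,5) | tMaxX 0.2071 tMaxY 1.0818 | tΔX 1.0353 tΔY 3.8637
    t=0.2071 [x] (3,5)
    t=1.0818 [y] (3,6)
    t=1.2423 [x] (2,6)
    t=2.2776 [x] (1,6)
    t=3.3129 [x] (0,6) — stop
  → r_3 = 3.3129
beam 4: φ=90°, α=210°
  cosα=-0.8660 sinα=-0.5000 | (4,5) | tMaxX 0.2309 tMaxY 1.4400 | tΔX 1.1547 tΔY 2.0000
    t=0.2309 [x] (3,5)
    t=1.3856 [x] (2,5)
    t=1.4400 [y] (2,4)
    t=2.5403 [x] (1,4) — stop
  → r_4 = 2.5403

ranges = [4.5600, 2.3604, 3.3129, 2.5403]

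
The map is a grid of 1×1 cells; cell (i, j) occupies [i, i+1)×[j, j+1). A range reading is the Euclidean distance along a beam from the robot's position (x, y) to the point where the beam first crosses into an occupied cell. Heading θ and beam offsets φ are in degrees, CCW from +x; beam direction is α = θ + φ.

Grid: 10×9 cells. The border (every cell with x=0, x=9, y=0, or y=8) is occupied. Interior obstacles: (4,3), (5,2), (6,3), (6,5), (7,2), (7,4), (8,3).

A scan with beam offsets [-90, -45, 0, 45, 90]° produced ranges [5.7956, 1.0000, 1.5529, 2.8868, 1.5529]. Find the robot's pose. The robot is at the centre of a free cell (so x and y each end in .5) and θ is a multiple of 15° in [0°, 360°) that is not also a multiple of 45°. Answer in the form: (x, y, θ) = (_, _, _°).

(x, y, θ) = (7.5, 6.5, 255°)

The pose lattice has 49·16 = 784 candidates. Test each by forward raycasting.
  (8.5, 5.5, 300°): beam 1 = 1.0000 ≠ 5.7956 ✗
  (6.5, 6.5, 345°): beam 1 = 0.5176 ≠ 5.7956 ✗
  (8.5, 6.5, 120°): beam 1 = 0.5774 ≠ 5.7956 ✗
  (3.5, 6.5, 150°): beam 1 = 1.7321 ≠ 5.7956 ✗
  …
  (7.5, 6.5, 255°): r_1=5.7956, r_2=1.0000, r_3=1.5529, r_4=2.8868, r_5=1.5529 — all match ✓
Unique over the lattice → pose = (7.5, 6.5, 255°).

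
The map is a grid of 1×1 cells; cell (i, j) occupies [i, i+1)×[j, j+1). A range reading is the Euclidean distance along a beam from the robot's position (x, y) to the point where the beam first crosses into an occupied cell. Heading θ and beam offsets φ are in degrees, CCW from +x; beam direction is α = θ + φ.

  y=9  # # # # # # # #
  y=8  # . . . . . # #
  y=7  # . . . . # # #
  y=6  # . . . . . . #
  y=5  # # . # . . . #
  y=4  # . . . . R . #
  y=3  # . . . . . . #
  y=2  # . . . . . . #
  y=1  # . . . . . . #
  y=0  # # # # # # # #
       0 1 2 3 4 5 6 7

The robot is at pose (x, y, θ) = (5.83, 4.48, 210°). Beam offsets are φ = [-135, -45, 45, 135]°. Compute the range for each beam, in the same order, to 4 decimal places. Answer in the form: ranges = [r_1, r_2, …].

beam 1: φ=-135°, α=75°
  dir = (cos 75°, sin 75°) = (0.2588, 0.9659); from cell (5,4)
  next x-line at t=0.6568, next y-line at t=0.5383; Δt_x=3.8637, Δt_y=1.0353
    y: enter (5,5) at t=0.5383
    x: enter (6,5) at t=0.6568
    y: enter (6,6) at t=1.5736
    y: enter (6,7) at t=2.6089 ← occupied
  → r_1 = 2.6089
beam 2: φ=-45°, α=165°
  dir = (cos 165°, sin 165°) = (-0.9659, 0.2588); from cell (5,4)
  next x-line at t=0.8593, next y-line at t=2.0091; Δt_x=1.0353, Δt_y=3.8637
    x: enter (4,4) at t=0.8593
    x: enter (3,4) at t=1.8946
    y: enter (3,5) at t=2.0091 ← occupied
  → r_2 = 2.0091
beam 3: φ=45°, α=255°
  dir = (cos 255°, sin 255°) = (-0.2588, -0.9659); from cell (5,4)
  next x-line at t=3.2069, next y-line at t=0.4969; Δt_x=3.8637, Δt_y=1.0353
    y: enter (5,3) at t=0.4969
    y: enter (5,2) at t=1.5322
    y: enter (5,1) at t=2.5675
    x: enter (4,1) at t=3.2069
    y: enter (4,0) at t=3.6028 ← occupied
  → r_3 = 3.6028
beam 4: φ=135°, α=345°
  dir = (cos 345°, sin 345°) = (0.9659, -0.2588); from cell (5,4)
  next x-line at t=0.1760, next y-line at t=1.8546; Δt_x=1.0353, Δt_y=3.8637
    x: enter (6,4) at t=0.1760
    x: enter (7,4) at t=1.2113 ← occupied
  → r_4 = 1.2113

ranges = [2.6089, 2.0091, 3.6028, 1.2113]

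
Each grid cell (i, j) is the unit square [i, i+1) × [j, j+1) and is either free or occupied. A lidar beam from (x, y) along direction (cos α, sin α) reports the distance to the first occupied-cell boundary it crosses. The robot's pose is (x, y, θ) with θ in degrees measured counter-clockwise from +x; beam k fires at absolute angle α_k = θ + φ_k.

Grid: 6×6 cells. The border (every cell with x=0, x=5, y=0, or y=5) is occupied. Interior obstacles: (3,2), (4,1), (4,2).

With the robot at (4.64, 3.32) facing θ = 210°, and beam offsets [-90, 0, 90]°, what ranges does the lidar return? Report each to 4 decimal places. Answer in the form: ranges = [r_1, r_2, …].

beam 1: φ=-90°, α=120°
  direction (-0.5000, 0.8660); cell (4,3); t to first gridline: x 1.2800, y 0.7852 (then +2.0000 / +1.1547)
    (4,4) via y @ 0.7852
    (3,4) via x @ 1.2800
    (3,5) via y @ 1.9399  # hit
  → r_1 = 1.9399
beam 2: φ=0°, α=210°
  direction (-0.8660, -0.5000); cell (4,3); t to first gridline: x 0.7390, y 0.6400 (then +1.1547 / +2.0000)
    (4,2) via y @ 0.6400  # hit
  → r_2 = 0.6400
beam 3: φ=90°, α=300°
  direction (0.5000, -0.8660); cell (4,3); t to first gridline: x 0.7200, y 0.3695 (then +2.0000 / +1.1547)
    (4,2) via y @ 0.3695  # hit
  → r_3 = 0.3695

ranges = [1.9399, 0.6400, 0.3695]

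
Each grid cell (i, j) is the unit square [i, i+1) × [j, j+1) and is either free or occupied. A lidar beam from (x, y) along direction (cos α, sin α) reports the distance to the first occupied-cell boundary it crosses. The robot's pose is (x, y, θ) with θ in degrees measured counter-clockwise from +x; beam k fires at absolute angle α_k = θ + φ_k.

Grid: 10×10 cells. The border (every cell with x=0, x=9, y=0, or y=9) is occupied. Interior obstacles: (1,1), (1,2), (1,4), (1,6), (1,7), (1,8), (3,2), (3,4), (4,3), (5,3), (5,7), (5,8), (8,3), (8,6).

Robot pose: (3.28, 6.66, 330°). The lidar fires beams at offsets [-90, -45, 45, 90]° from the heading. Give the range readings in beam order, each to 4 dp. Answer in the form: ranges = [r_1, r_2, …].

beam 1: φ=-90°, α=240°
  dir = (cos 240°, sin 240°) = (-0.5000, -0.8660); from cell (3,6)
  next x-line at t=0.5600, next y-line at t=0.7621; Δt_x=2.0000, Δt_y=1.1547
    x: enter (2,6) at t=0.5600
    y: enter (2,5) at t=0.7621
    y: enter (2,4) at t=1.9168
    x: enter (1,4) at t=2.5600 ← occupied
  → r_1 = 2.5600
beam 2: φ=-45°, α=285°
  dir = (cos 285°, sin 285°) = (0.2588, -0.9659); from cell (3,6)
  next x-line at t=2.7819, next y-line at t=0.6833; Δt_x=3.8637, Δt_y=1.0353
    y: enter (3,5) at t=0.6833
    y: enter (3,4) at t=1.7186 ← occupied
  → r_2 = 1.7186
beam 3: φ=45°, α=15°
  dir = (cos 15°, sin 15°) = (0.9659, 0.2588); from cell (3,6)
  next x-line at t=0.7454, next y-line at t=1.3137; Δt_x=1.0353, Δt_y=3.8637
    x: enter (4,6) at t=0.7454
    y: enter (4,7) at t=1.3137
    x: enter (5,7) at t=1.7807 ← occupied
  → r_3 = 1.7807
beam 4: φ=90°, α=60°
  dir = (cos 60°, sin 60°) = (0.5000, 0.8660); from cell (3,6)
  next x-line at t=1.4400, next y-line at t=0.3926; Δt_x=2.0000, Δt_y=1.1547
    y: enter (3,7) at t=0.3926
    x: enter (4,7) at t=1.4400
    y: enter (4,8) at t=1.5473
    y: enter (4,9) at t=2.7020 ← occupied
  → r_4 = 2.7020

ranges = [2.5600, 1.7186, 1.7807, 2.7020]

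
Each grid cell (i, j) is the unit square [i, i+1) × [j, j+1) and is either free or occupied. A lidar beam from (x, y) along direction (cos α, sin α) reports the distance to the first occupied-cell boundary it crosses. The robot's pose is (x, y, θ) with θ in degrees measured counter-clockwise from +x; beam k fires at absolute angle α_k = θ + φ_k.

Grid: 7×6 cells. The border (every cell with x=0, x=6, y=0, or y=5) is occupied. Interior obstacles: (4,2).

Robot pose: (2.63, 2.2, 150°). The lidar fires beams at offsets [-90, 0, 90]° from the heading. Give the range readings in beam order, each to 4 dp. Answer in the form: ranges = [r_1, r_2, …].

beam 1: φ=-90°, α=60°
  cosα=0.5000 sinα=0.8660 | (2,2) | tMaxX 0.7400 tMaxY 0.9238 | tΔX 2.0000 tΔY 1.1547
    t=0.7400 [x] (3,2)
    t=0.9238 [y] (3,3)
    t=2.0785 [y] (3,4)
    t=2.7400 [x] (4,4)
    t=3.2332 [y] (4,5) — stop
  → r_1 = 3.2332
beam 2: φ=0°, α=150°
  cosα=-0.8660 sinα=0.5000 | (2,2) | tMaxX 0.7275 tMaxY 1.6000 | tΔX 1.1547 tΔY 2.0000
    t=0.7275 [x] (1,2)
    t=1.6000 [y] (1,3)
    t=1.8822 [x] (0,3) — stop
  → r_2 = 1.8822
beam 3: φ=90°, α=240°
  cosα=-0.5000 sinα=-0.8660 | (2,2) | tMaxX 1.2600 tMaxY 0.2309 | tΔX 2.0000 tΔY 1.1547
    t=0.2309 [y] (2,1)
    t=1.2600 [x] (1,1)
    t=1.3856 [y] (1,0) — stop
  → r_3 = 1.3856

ranges = [3.2332, 1.8822, 1.3856]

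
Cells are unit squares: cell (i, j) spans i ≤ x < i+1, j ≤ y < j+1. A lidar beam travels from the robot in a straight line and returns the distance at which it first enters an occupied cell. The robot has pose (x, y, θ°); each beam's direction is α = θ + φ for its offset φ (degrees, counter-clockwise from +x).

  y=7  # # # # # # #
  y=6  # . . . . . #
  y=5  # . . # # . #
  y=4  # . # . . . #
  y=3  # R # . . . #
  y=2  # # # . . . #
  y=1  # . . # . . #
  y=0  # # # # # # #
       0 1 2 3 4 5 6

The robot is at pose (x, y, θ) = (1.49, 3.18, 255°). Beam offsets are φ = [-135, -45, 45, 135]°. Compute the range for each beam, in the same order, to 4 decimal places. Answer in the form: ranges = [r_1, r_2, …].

beam 1: φ=-135°, α=120°
  dir = (cos 120°, sin 120°) = (-0.5000, 0.8660); from cell (1,3)
  next x-line at t=0.9800, next y-line at t=0.9469; Δt_x=2.0000, Δt_y=1.1547
    y: enter (1,4) at t=0.9469
    x: enter (0,4) at t=0.9800 ← occupied
  → r_1 = 0.9800
beam 2: φ=-45°, α=210°
  dir = (cos 210°, sin 210°) = (-0.8660, -0.5000); from cell (1,3)
  next x-line at t=0.5658, next y-line at t=0.3600; Δt_x=1.1547, Δt_y=2.0000
    y: enter (1,2) at t=0.3600 ← occupied
  → r_2 = 0.3600
beam 3: φ=45°, α=300°
  dir = (cos 300°, sin 300°) = (0.5000, -0.8660); from cell (1,3)
  next x-line at t=1.0200, next y-line at t=0.2078; Δt_x=2.0000, Δt_y=1.1547
    y: enter (1,2) at t=0.2078 ← occupied
  → r_3 = 0.2078
beam 4: φ=135°, α=30°
  dir = (cos 30°, sin 30°) = (0.8660, 0.5000); from cell (1,3)
  next x-line at t=0.5889, next y-line at t=1.6400; Δt_x=1.1547, Δt_y=2.0000
    x: enter (2,3) at t=0.5889 ← occupied
  → r_4 = 0.5889

ranges = [0.9800, 0.3600, 0.2078, 0.5889]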